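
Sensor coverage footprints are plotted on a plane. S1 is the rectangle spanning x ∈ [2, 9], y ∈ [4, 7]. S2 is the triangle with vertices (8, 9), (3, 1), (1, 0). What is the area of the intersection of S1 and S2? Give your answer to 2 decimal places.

The intersection is the polygon with vertices (6.75,7), (4.875,4), (4.111,4), (6.444,7).
By the shoelace formula its area is 1.60.

1.60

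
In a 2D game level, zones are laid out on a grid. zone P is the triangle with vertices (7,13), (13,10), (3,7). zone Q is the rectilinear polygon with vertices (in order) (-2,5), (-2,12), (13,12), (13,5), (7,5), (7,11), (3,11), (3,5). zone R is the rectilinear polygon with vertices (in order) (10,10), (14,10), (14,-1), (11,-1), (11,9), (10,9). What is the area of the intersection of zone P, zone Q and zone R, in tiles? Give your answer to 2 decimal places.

1.35

The intersection is the polygon with vertices (10,9.1), (10,10), (13,10).
By the shoelace formula its area is 1.35.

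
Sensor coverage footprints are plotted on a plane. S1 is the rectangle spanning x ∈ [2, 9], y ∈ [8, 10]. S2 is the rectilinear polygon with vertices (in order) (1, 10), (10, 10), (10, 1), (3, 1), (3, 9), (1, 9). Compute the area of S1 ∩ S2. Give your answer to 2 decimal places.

The intersection is the polygon with vertices (9,8), (3,8), (3,9), (2,9), (2,10), (9,10).
By the shoelace formula its area is 13.00.

13.00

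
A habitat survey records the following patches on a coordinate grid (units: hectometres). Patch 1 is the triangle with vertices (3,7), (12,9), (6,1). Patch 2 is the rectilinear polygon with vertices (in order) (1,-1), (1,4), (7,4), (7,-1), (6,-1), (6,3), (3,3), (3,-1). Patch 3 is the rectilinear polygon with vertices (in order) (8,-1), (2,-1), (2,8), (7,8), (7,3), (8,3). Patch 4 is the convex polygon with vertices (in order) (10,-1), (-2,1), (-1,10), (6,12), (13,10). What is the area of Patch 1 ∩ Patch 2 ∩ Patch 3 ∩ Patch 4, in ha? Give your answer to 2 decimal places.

The intersection is the polygon with vertices (5,3), (4.5,4), (7,4), (7,3), (7,2.333), (6,1), (6,3).
By the shoelace formula its area is 3.58.

3.58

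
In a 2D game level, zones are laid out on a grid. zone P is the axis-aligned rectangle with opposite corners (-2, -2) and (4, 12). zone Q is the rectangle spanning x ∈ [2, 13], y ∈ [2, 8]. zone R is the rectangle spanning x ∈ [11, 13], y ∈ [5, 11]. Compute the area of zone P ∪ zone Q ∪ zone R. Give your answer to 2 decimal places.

144.00

By inclusion–exclusion:
Individual areas: |zone P| = 84, |zone Q| = 66, |zone R| = 12.
|zone P∩zone Q|: x∈[2,4], y∈[2,8] → 2·6 = 12.
|zone P∩zone R| = 0 (no overlap).
|zone Q∩zone R|: x∈[11,13], y∈[5,8] → 2·3 = 6.
|zone P∩zone Q∩zone R| = 0.
|zone P ∪ zone Q ∪ zone R| = 162 − 18 + 0 = 144.00.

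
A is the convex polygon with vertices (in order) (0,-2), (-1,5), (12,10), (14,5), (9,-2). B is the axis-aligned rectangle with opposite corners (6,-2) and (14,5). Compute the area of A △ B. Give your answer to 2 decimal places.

|A| = 121.5, |B| = 56, |A∩B| = 38.5.
|A △ B| = |A| + |B| − 2·|A∩B| = 121.5 + 56 − 77 = 100.50.

100.50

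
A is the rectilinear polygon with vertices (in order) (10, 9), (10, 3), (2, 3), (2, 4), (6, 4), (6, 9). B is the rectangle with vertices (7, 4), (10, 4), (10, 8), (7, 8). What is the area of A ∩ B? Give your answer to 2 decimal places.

12.00

The intersection is the polygon with vertices (10,4), (7,4), (7,8), (10,8).
By the shoelace formula its area is 12.00.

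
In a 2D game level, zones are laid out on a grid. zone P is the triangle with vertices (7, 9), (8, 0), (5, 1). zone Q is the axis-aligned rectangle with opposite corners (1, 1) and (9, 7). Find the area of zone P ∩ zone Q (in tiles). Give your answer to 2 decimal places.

The intersection is the polygon with vertices (7.889,1), (5,1), (6.5,7), (7.222,7).
By the shoelace formula its area is 10.83.

10.83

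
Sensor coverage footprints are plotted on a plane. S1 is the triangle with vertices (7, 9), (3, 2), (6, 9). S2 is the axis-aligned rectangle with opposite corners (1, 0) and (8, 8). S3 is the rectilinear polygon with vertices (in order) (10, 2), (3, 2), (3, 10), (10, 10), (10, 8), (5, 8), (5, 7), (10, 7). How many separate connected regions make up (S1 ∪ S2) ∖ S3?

2

(S1 ∪ S2) ∖ S3 splits into 2 disjoint pieces (area 3, area 26).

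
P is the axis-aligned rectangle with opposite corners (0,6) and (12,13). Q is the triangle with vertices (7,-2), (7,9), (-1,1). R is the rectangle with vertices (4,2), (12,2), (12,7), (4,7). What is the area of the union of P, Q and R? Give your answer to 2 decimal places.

By inclusion–exclusion:
Individual areas: |P| = 84, |Q| = 44, |R| = 40.
|P∩Q| = 4.5.
|P∩R|: x∈[4,12], y∈[6,7] → 8·1 = 8.
|Q∩R| = 14.5.
|P∩Q∩R| = 2.5.
|P ∪ Q ∪ R| = 168 − 27 + 2.5 = 143.50.

143.50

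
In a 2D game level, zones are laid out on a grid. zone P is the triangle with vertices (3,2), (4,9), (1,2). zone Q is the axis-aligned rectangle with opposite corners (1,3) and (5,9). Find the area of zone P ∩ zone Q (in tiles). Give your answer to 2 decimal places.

5.14

The intersection is the polygon with vertices (3.143,3), (1.429,3), (4,9).
By the shoelace formula its area is 5.14.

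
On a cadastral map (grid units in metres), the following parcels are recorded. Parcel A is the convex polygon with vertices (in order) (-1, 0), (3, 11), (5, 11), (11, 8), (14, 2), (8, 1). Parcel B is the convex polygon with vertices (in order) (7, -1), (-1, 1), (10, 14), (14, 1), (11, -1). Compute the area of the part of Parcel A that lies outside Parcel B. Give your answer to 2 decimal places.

21.03

|Parcel A| = 102.5, |Parcel A∩Parcel B| = 81.4663.
|Parcel A ∖ Parcel B| = |Parcel A| − |Parcel A∩Parcel B| = 102.5 − 81.4663 = 21.03.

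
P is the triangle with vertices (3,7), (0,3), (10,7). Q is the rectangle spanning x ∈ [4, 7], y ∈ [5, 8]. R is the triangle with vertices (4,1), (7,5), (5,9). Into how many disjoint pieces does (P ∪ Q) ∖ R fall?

2

(P ∪ Q) ∖ R splits into 2 disjoint pieces (area 9.0099, area 4.05).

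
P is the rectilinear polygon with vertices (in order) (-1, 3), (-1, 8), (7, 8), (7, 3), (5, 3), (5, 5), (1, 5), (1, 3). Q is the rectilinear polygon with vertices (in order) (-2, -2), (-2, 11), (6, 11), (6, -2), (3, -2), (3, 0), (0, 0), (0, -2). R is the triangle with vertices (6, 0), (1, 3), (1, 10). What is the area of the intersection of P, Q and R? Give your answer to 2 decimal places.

5.25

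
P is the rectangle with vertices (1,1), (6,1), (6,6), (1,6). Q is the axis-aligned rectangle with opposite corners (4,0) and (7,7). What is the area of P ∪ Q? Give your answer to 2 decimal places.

By inclusion–exclusion:
Individual areas: |P| = 25, |Q| = 21.
|P∩Q|: x∈[4,6], y∈[1,6] → 2·5 = 10.
|P ∪ Q| = 46 − 10 = 36.00.

36.00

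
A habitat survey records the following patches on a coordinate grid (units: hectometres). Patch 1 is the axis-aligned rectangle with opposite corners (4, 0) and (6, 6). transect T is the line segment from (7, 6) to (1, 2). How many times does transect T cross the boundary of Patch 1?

2

The segment meets the boundary at (4,4), (6,5.333).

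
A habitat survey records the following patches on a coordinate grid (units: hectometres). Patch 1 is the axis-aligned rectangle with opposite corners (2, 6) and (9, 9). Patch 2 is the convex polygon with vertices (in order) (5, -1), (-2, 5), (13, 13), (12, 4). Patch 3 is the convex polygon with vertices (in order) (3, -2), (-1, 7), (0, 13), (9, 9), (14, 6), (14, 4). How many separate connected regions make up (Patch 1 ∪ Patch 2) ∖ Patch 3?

(Patch 1 ∪ Patch 2) ∖ Patch 3 splits into 3 disjoint pieces (area 16.1818, area 0.0274, area 3.2392).

3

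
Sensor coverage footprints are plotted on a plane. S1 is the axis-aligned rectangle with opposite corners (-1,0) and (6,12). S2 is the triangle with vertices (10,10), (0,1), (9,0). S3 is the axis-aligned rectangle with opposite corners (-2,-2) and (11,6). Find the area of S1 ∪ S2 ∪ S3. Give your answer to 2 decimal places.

154.00

By inclusion–exclusion:
Individual areas: |S1| = 84, |S2| = 45.5, |S3| = 104.
|S1∩S2| = 18.2.
|S1∩S3|: x∈[-1,6], y∈[0,6] → 7·6 = 42.
|S2∩S3| = 37.4111.
|S1∩S2∩S3| = 18.1111.
|S1 ∪ S2 ∪ S3| = 233.5 − 97.6111 + 18.1111 = 154.00.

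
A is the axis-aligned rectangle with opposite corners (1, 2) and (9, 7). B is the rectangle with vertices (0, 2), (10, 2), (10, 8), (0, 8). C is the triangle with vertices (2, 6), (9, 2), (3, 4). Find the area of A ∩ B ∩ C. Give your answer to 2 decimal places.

5.00

The intersection is the polygon with vertices (9,2), (3,4), (2,6).
By the shoelace formula its area is 5.00.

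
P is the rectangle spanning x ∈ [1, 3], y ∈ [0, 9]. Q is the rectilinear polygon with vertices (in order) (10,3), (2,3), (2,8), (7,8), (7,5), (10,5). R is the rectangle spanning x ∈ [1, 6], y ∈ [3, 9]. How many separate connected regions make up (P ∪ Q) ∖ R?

(P ∪ Q) ∖ R splits into 2 disjoint pieces (area 6, area 11).

2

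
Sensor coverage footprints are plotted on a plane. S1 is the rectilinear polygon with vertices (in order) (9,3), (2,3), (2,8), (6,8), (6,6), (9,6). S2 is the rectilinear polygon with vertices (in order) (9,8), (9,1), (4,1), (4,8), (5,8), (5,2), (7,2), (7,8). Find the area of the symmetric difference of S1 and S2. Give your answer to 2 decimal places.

30.00

|S1| = 29, |S2| = 23, |S1∩S2| = 11.
|S1 △ S2| = |S1| + |S2| − 2·|S1∩S2| = 29 + 23 − 22 = 30.00.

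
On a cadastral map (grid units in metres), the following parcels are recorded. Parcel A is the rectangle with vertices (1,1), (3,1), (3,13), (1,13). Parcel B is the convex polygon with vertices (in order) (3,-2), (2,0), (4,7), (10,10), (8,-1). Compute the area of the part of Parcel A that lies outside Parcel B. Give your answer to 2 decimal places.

23.11

|Parcel A| = 24, |Parcel A∩Parcel B| = 0.8929.
|Parcel A ∖ Parcel B| = |Parcel A| − |Parcel A∩Parcel B| = 24 − 0.8929 = 23.11.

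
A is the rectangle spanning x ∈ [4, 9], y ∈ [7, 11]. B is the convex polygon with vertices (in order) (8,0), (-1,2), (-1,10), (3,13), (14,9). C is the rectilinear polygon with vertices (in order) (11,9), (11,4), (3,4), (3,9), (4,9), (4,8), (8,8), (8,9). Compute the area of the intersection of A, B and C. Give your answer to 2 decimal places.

6.00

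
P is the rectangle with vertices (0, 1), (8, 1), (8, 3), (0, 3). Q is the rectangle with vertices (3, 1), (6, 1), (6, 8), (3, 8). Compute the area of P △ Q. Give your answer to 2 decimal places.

|P∩Q|: x∈[3,6], y∈[1,3] → 3·2 = 6.
|P △ Q| = |P| + |Q| − 2·|P∩Q| = 16 + 21 − 12 = 25.00.

25.00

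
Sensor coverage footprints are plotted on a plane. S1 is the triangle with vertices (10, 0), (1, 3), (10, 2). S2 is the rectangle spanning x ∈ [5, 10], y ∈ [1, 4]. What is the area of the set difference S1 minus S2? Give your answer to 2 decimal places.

|S1| = 9, |S1∩S2| = 5.7222.
|S1 ∖ S2| = |S1| − |S1∩S2| = 9 − 5.7222 = 3.28.

3.28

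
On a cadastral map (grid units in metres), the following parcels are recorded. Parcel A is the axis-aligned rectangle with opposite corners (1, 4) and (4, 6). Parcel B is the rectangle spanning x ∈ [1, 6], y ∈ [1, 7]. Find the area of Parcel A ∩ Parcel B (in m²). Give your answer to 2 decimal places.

|Parcel A∩Parcel B|: x∈[1,4], y∈[4,6] → 3·2 = 6.

6.00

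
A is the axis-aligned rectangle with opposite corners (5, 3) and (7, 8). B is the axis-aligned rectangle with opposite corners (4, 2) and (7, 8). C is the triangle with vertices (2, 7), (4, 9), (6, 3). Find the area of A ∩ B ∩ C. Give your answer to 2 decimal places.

1.00

The intersection is the polygon with vertices (5,6), (6,3), (5,4).
By the shoelace formula its area is 1.00.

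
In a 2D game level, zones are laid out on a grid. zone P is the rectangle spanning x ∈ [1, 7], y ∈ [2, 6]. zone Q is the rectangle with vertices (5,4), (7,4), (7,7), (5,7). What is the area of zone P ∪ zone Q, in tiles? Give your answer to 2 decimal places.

By inclusion–exclusion:
Individual areas: |zone P| = 24, |zone Q| = 6.
|zone P∩zone Q|: x∈[5,7], y∈[4,6] → 2·2 = 4.
|zone P ∪ zone Q| = 30 − 4 = 26.00.

26.00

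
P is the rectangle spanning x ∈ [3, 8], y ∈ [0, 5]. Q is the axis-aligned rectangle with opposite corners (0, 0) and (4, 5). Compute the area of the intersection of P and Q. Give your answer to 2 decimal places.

|P∩Q|: x∈[3,4], y∈[0,5] → 1·5 = 5.

5.00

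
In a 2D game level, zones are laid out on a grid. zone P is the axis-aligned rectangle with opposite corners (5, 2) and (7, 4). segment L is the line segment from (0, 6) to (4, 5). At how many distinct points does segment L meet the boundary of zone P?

0

The segment lies entirely outside zone P and never meets its boundary.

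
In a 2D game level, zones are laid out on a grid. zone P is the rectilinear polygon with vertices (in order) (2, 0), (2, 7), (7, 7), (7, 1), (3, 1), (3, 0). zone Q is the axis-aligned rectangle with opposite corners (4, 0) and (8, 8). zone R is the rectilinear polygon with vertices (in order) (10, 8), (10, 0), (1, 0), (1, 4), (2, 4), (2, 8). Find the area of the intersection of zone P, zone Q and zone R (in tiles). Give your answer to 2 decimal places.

The intersection is the polygon with vertices (7,1), (4,1), (4,7), (7,7).
By the shoelace formula its area is 18.00.

18.00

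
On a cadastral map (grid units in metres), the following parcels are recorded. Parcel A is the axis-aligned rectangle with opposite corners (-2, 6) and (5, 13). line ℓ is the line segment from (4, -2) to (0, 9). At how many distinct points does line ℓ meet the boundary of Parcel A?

1

The segment meets the boundary at (1.091,6).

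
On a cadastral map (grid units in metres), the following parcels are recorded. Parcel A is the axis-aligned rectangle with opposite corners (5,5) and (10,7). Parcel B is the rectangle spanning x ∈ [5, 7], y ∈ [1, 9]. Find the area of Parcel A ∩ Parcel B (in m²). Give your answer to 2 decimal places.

|Parcel A∩Parcel B|: x∈[5,7], y∈[5,7] → 2·2 = 4.

4.00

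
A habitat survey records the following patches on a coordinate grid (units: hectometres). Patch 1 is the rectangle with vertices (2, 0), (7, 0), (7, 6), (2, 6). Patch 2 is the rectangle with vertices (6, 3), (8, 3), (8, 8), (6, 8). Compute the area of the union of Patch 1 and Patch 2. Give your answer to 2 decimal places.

By inclusion–exclusion:
Individual areas: |Patch 1| = 30, |Patch 2| = 10.
|Patch 1∩Patch 2|: x∈[6,7], y∈[3,6] → 1·3 = 3.
|Patch 1 ∪ Patch 2| = 40 − 3 = 37.00.

37.00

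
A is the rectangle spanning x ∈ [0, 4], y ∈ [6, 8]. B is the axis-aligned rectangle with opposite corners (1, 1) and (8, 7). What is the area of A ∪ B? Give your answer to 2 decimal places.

47.00

By inclusion–exclusion:
Individual areas: |A| = 8, |B| = 42.
|A∩B|: x∈[1,4], y∈[6,7] → 3·1 = 3.
|A ∪ B| = 50 − 3 = 47.00.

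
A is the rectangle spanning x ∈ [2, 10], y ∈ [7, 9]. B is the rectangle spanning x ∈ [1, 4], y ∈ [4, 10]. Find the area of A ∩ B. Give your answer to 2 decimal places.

4.00

|A∩B|: x∈[2,4], y∈[7,9] → 2·2 = 4.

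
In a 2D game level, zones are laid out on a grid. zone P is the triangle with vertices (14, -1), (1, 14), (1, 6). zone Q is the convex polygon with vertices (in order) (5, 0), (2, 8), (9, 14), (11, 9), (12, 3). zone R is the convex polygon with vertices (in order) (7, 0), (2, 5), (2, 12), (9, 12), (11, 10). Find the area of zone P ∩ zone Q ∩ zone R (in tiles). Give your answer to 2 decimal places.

The intersection is the polygon with vertices (3.193,4.819), (2,8), (4.41,10.066), (8.937,4.842), (7.911,2.279).
By the shoelace formula its area is 27.47.

27.47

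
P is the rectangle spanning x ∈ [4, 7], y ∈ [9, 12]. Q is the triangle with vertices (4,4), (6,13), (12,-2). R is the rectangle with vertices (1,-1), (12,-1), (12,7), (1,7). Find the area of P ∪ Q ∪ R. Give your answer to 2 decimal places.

104.45

By inclusion–exclusion:
Individual areas: |P| = 9, |Q| = 42, |R| = 88.
|P∩Q| = 4.2167.
|P∩R| = 0 (no overlap).
|Q∩R| = 30.3333.
|P∩Q∩R| = 0.
|P ∪ Q ∪ R| = 139 − 34.55 + 0 = 104.45.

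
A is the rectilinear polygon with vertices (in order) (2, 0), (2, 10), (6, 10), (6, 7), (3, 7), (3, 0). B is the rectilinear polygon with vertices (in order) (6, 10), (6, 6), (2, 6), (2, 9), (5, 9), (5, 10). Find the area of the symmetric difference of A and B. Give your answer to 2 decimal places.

12.00

|A| = 19, |B| = 13, |A∩B| = 10.
|A △ B| = |A| + |B| − 2·|A∩B| = 19 + 13 − 20 = 12.00.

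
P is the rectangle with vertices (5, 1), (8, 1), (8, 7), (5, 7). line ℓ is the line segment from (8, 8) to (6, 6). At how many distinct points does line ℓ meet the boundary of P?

The segment meets the boundary at (7,7).

1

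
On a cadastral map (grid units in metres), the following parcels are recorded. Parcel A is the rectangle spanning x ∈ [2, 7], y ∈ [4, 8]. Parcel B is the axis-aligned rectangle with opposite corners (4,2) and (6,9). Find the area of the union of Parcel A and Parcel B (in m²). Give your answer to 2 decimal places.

26.00

By inclusion–exclusion:
Individual areas: |Parcel A| = 20, |Parcel B| = 14.
|Parcel A∩Parcel B|: x∈[4,6], y∈[4,8] → 2·4 = 8.
|Parcel A ∪ Parcel B| = 34 − 8 = 26.00.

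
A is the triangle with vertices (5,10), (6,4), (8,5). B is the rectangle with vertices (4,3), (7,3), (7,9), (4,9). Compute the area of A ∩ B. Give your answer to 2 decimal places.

5.20

The intersection is the polygon with vertices (6,4), (5.167,9), (5.6,9), (7,6.667), (7,4.5).
By the shoelace formula its area is 5.20.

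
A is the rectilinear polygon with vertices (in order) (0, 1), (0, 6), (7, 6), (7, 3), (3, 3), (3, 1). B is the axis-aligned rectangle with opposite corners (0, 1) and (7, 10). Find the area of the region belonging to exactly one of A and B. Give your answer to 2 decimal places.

|A| = 27, |B| = 63, |A∩B| = 27.
|A △ B| = |A| + |B| − 2·|A∩B| = 27 + 63 − 54 = 36.00.

36.00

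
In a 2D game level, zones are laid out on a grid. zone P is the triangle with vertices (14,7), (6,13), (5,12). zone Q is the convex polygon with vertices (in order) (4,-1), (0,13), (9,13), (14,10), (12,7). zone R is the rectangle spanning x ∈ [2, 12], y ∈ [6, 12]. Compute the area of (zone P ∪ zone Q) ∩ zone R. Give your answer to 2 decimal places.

The region (zone P ∪ zone Q) ∩ zone R is the polygon with vertices (11,6), (2,6), (2,12), (10.667,12), (12,11.2), (12,7).
By the shoelace formula its area is 58.97.

58.97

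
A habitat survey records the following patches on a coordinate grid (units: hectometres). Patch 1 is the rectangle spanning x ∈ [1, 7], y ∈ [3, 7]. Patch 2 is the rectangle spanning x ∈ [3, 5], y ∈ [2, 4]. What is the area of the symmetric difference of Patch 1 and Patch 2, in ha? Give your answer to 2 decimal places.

24.00

|Patch 1∩Patch 2|: x∈[3,5], y∈[3,4] → 2·1 = 2.
|Patch 1 △ Patch 2| = |Patch 1| + |Patch 2| − 2·|Patch 1∩Patch 2| = 24 + 4 − 4 = 24.00.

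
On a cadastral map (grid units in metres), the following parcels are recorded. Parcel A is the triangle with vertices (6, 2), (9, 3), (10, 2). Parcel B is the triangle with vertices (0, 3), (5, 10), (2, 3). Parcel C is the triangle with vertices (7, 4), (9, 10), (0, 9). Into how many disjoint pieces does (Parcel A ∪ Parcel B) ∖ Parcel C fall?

(Parcel A ∪ Parcel B) ∖ Parcel C splits into 3 disjoint pieces (area 2, area 5.4865, area 0.0322).

3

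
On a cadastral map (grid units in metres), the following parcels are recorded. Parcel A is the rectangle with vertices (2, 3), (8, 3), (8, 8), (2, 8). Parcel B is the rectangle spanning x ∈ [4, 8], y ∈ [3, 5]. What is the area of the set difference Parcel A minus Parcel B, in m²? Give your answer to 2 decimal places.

|Parcel A∩Parcel B|: x∈[4,8], y∈[3,5] → 4·2 = 8.
|Parcel A| = 30.
|Parcel A ∖ Parcel B| = |Parcel A| − |Parcel A∩Parcel B| = 30 − 8 = 22.00.

22.00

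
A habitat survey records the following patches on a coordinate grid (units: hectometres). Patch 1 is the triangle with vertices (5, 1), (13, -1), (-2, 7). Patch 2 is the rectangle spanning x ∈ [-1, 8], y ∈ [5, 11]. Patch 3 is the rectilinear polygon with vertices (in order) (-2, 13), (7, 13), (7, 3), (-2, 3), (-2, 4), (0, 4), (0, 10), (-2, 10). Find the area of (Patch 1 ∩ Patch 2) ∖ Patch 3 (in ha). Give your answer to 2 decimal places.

0.49

|Patch 1 ∩ Patch 2| = 1.2548.
|(Patch 1 ∩ Patch 2) ∩ Patch 3| = 0.769.
|(Patch 1 ∩ Patch 2) ∖ Patch 3| = 1.2548 − 0.769 = 0.49.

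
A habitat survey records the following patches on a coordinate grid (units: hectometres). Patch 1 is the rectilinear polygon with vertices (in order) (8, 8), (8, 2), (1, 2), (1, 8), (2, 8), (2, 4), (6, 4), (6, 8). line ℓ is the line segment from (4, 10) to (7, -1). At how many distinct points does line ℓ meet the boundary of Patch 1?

The segment meets the boundary at (6.182,2), (5.636,4).

2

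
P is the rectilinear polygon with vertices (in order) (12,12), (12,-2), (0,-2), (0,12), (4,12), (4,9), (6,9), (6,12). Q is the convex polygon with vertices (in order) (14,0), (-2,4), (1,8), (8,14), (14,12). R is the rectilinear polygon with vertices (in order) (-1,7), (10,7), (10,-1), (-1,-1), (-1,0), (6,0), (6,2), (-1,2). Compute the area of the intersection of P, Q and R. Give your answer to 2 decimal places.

47.46

The intersection is the polygon with vertices (6,2), (0,3.5), (0,6.667), (0.25,7), (10,7), (10,1).
By the shoelace formula its area is 47.46.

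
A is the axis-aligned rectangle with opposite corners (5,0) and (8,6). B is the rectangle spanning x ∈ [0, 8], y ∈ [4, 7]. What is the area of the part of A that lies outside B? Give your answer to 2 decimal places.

|A∩B|: x∈[5,8], y∈[4,6] → 3·2 = 6.
|A| = 18.
|A ∖ B| = |A| − |A∩B| = 18 − 6 = 12.00.

12.00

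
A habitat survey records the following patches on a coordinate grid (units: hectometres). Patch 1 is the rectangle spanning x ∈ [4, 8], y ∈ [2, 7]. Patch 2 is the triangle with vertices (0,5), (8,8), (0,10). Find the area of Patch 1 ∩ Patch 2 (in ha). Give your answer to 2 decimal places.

0.33

The intersection is the polygon with vertices (4,7), (5.333,7), (4,6.5).
By the shoelace formula its area is 0.33.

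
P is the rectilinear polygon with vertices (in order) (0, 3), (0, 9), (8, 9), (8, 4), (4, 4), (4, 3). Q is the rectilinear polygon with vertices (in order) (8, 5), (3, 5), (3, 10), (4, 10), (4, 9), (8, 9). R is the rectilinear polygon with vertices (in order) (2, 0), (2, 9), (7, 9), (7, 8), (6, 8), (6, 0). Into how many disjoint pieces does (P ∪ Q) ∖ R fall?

(P ∪ Q) ∖ R splits into 3 disjoint pieces (area 12, area 1, area 9).

3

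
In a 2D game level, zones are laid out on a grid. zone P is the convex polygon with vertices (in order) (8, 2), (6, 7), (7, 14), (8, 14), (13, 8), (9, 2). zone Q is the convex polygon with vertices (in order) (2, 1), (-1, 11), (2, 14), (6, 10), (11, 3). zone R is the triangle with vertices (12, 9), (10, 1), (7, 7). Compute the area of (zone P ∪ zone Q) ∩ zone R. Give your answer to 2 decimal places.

The region (zone P ∪ zone Q) ∩ zone R is the polygon with vertices (10.31,3.966), (10.63,3.518), (10.471,2.882), (9.435,2.652), (9.286,2.429), (7,7), (12,9), (11,5).
By the shoelace formula its area is 16.57.

16.57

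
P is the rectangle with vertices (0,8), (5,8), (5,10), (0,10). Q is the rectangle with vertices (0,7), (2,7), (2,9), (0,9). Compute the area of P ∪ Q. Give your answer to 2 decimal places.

By inclusion–exclusion:
Individual areas: |P| = 10, |Q| = 4.
|P∩Q|: x∈[0,2], y∈[8,9] → 2·1 = 2.
|P ∪ Q| = 14 − 2 = 12.00.

12.00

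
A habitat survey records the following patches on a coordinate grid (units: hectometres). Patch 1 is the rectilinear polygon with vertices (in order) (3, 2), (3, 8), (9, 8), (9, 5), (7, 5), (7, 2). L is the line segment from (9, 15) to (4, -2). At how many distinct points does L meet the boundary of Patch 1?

2

The segment meets the boundary at (5.176,2), (6.941,8).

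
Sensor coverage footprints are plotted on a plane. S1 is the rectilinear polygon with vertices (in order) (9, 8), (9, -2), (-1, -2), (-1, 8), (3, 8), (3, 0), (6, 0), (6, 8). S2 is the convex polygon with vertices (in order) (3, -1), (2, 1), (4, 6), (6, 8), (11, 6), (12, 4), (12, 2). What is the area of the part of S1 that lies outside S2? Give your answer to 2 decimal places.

51.55

|S1| = 76, |S1∩S2| = 24.45.
|S1 ∖ S2| = |S1| − |S1∩S2| = 76 − 24.45 = 51.55.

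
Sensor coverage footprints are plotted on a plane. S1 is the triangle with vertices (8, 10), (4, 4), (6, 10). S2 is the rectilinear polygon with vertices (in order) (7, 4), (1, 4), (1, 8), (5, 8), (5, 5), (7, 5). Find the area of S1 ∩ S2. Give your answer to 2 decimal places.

The intersection is the polygon with vertices (4,4), (5,7), (5,5.5).
By the shoelace formula its area is 0.75.

0.75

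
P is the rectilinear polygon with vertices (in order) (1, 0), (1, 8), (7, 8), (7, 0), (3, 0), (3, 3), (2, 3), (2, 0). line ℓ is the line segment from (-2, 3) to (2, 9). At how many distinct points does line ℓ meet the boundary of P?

2

The segment meets the boundary at (1.333,8), (1,7.5).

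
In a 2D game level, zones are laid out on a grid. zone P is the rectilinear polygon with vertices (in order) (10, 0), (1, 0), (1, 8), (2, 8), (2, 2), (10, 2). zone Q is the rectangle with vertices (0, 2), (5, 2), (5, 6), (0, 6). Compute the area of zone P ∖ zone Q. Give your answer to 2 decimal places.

20.00

|zone P| = 24, |zone P∩zone Q| = 4.
|zone P ∖ zone Q| = |zone P| − |zone P∩zone Q| = 24 − 4 = 20.00.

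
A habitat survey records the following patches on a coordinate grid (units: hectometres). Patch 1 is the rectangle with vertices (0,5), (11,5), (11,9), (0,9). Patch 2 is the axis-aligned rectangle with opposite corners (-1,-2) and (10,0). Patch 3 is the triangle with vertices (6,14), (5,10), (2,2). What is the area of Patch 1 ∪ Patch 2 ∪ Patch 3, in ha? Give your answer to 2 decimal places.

67.17

By inclusion–exclusion:
Individual areas: |Patch 1| = 44, |Patch 2| = 22, |Patch 3| = 2.
|Patch 1∩Patch 2| = 0 (no overlap).
|Patch 1∩Patch 3| = 0.8333.
|Patch 2∩Patch 3| = 0.
|Patch 1∩Patch 2∩Patch 3| = 0.
|Patch 1 ∪ Patch 2 ∪ Patch 3| = 68 − 0.8333 + 0 = 67.17.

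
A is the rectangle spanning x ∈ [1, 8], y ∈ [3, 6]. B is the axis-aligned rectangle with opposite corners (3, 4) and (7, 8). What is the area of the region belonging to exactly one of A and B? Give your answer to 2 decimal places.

|A∩B|: x∈[3,7], y∈[4,6] → 4·2 = 8.
|A △ B| = |A| + |B| − 2·|A∩B| = 21 + 16 − 16 = 21.00.

21.00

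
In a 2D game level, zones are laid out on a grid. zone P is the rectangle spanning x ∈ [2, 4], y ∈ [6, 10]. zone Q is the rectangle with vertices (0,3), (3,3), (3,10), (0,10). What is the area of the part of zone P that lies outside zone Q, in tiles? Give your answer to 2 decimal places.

4.00

|zone P∩zone Q|: x∈[2,3], y∈[6,10] → 1·4 = 4.
|zone P| = 8.
|zone P ∖ zone Q| = |zone P| − |zone P∩zone Q| = 8 − 4 = 4.00.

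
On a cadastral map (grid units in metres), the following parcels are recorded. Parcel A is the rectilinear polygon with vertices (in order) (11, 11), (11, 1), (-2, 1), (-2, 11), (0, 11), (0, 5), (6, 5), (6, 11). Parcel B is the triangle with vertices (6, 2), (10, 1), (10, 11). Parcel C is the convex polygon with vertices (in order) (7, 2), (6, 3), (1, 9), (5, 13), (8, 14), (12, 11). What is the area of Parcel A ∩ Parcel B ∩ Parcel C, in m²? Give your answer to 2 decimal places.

The intersection is the polygon with vertices (10,11), (10,7.4), (7,2), (6.308,2.692).
By the shoelace formula its area is 9.55.

9.55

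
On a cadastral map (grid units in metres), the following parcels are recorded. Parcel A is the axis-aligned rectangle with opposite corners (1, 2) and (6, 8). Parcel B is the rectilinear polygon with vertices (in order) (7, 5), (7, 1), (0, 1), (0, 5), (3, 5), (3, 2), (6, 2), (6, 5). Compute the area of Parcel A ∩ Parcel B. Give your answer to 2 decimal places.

6.00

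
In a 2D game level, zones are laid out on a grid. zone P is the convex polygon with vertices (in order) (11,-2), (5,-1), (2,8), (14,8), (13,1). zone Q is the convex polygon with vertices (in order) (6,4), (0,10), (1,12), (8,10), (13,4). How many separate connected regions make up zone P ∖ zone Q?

1

zone P ∖ zone Q is a single connected region.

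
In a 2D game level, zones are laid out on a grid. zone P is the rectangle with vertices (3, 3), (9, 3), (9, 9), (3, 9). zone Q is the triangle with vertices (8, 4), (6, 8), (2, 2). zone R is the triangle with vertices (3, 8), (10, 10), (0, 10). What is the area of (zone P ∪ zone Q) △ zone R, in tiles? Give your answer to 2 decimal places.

|zone P ∪ zone Q| = 37.25.
|(zone P ∪ zone Q) ∩ zone R| = 1.75.
|(zone P ∪ zone Q) △ zone R| = 37.25 + 10 − 3.5 = 43.75.

43.75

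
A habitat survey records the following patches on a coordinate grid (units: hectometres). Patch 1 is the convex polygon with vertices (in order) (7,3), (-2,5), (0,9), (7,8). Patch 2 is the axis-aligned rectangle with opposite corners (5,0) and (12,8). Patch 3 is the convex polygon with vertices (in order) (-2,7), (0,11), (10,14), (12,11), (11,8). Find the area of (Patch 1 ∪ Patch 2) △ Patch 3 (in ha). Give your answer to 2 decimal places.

|Patch 1 ∪ Patch 2| = 83.9444.
|(Patch 1 ∪ Patch 2) ∩ Patch 3| = 9.04.
|(Patch 1 ∪ Patch 2) △ Patch 3| = 83.9444 + 61 − 18.08 = 126.86.

126.86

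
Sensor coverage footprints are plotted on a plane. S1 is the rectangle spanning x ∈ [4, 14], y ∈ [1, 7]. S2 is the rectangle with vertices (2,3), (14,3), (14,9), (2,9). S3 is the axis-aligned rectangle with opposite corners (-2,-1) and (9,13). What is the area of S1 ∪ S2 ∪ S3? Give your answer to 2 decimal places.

194.00

By inclusion–exclusion:
Individual areas: |S1| = 60, |S2| = 72, |S3| = 154.
|S1∩S2|: x∈[4,14], y∈[3,7] → 10·4 = 40.
|S1∩S3|: x∈[4,9], y∈[1,7] → 5·6 = 30.
|S2∩S3|: x∈[2,9], y∈[3,9] → 7·6 = 42.
|S1∩S2∩S3| = 20.
|S1 ∪ S2 ∪ S3| = 286 − 112 + 20 = 194.00.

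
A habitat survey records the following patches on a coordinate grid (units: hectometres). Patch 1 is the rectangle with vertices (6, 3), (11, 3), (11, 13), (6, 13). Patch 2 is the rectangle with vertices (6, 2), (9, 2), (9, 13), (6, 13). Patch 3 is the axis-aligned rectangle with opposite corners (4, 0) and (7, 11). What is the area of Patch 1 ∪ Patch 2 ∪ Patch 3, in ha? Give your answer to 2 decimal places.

By inclusion–exclusion:
Individual areas: |Patch 1| = 50, |Patch 2| = 33, |Patch 3| = 33.
|Patch 1∩Patch 2|: x∈[6,9], y∈[3,13] → 3·10 = 30.
|Patch 1∩Patch 3|: x∈[6,7], y∈[3,11] → 1·8 = 8.
|Patch 2∩Patch 3|: x∈[6,7], y∈[2,11] → 1·9 = 9.
|Patch 1∩Patch 2∩Patch 3| = 8.
|Patch 1 ∪ Patch 2 ∪ Patch 3| = 116 − 47 + 8 = 77.00.

77.00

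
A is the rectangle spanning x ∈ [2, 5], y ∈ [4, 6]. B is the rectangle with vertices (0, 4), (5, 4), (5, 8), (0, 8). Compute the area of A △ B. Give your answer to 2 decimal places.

|A∩B|: x∈[2,5], y∈[4,6] → 3·2 = 6.
|A △ B| = |A| + |B| − 2·|A∩B| = 6 + 20 − 12 = 14.00.

14.00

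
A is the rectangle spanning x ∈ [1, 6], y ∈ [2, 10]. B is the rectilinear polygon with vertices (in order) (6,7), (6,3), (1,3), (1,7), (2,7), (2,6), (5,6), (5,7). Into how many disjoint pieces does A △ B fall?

A △ B splits into 2 disjoint pieces (area 5, area 18).

2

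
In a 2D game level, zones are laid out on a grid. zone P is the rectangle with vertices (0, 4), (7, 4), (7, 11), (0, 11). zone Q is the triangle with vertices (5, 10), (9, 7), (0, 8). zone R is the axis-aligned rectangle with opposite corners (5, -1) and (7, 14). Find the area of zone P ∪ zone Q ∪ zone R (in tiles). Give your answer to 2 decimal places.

By inclusion–exclusion:
Individual areas: |zone P| = 49, |zone Q| = 11.5, |zone R| = 30.
|zone P∩zone Q| = 10.2222.
|zone P∩zone R|: x∈[5,7], y∈[4,11] → 2·7 = 14.
|zone Q∩zone R| = 3.8333.
|zone P∩zone Q∩zone R| = 3.8333.
|zone P ∪ zone Q ∪ zone R| = 90.5 − 28.0556 + 3.8333 = 66.28.

66.28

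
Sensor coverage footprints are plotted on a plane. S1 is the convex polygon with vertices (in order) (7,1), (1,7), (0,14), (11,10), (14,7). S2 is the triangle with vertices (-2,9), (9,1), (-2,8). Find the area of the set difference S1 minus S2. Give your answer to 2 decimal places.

|S1| = 95, |S1∩S2| = 1.7769.
|S1 ∖ S2| = |S1| − |S1∩S2| = 95 − 1.7769 = 93.22.

93.22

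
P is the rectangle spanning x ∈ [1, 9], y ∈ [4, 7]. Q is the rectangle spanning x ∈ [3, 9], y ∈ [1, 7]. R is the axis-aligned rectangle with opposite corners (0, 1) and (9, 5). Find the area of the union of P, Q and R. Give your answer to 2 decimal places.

52.00

By inclusion–exclusion:
Individual areas: |P| = 24, |Q| = 36, |R| = 36.
|P∩Q|: x∈[3,9], y∈[4,7] → 6·3 = 18.
|P∩R|: x∈[1,9], y∈[4,5] → 8·1 = 8.
|Q∩R|: x∈[3,9], y∈[1,5] → 6·4 = 24.
|P∩Q∩R| = 6.
|P ∪ Q ∪ R| = 96 − 50 + 6 = 52.00.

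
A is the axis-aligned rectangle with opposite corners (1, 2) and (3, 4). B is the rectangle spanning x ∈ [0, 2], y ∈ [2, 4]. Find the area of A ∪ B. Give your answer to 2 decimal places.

6.00

By inclusion–exclusion:
Individual areas: |A| = 4, |B| = 4.
|A∩B|: x∈[1,2], y∈[2,4] → 1·2 = 2.
|A ∪ B| = 8 − 2 = 6.00.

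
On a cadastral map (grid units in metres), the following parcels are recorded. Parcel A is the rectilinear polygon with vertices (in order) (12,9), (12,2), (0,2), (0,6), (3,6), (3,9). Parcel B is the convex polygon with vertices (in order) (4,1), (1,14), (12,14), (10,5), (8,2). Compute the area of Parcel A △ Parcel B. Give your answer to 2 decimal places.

81.41

|Parcel A| = 75, |Parcel B| = 99.5, |Parcel A∩Parcel B| = 46.547.
|Parcel A △ Parcel B| = |Parcel A| + |Parcel B| − 2·|Parcel A∩Parcel B| = 75 + 99.5 − 93.094 = 81.41.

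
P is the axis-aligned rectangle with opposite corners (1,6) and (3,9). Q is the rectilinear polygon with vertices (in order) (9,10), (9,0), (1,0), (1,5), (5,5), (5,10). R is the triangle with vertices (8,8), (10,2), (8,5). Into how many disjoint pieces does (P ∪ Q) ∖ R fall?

2

(P ∪ Q) ∖ R splits into 2 disjoint pieces (area 6, area 57.75).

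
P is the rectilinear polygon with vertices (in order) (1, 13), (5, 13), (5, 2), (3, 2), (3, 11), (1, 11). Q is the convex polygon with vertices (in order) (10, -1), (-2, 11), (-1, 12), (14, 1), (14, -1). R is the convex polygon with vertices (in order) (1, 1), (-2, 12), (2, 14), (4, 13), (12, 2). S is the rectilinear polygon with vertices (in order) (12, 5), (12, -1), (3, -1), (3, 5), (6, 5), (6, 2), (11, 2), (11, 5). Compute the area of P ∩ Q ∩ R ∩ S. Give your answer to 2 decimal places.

The intersection is the polygon with vertices (5,4), (4,5), (5,5).
By the shoelace formula its area is 0.50.

0.50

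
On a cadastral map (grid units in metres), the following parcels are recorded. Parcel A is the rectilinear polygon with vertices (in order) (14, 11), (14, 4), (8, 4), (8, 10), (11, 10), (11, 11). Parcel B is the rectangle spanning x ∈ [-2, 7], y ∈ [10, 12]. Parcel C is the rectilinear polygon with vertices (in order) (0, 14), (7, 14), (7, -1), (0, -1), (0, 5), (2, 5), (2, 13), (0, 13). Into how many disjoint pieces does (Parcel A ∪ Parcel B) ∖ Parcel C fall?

2

(Parcel A ∪ Parcel B) ∖ Parcel C splits into 2 disjoint pieces (area 39, area 8).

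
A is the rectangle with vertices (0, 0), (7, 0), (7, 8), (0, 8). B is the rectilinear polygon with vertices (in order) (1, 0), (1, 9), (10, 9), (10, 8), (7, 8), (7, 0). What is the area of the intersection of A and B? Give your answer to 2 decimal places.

The intersection is the polygon with vertices (7,0), (1,0), (1,8), (7,8).
By the shoelace formula its area is 48.00.

48.00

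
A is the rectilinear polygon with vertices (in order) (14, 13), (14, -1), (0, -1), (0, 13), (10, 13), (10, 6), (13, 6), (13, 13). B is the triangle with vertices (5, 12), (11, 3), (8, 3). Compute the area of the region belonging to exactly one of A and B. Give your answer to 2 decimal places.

|A| = 175, |B| = 13.5, |A∩B| = 13.5.
|A △ B| = |A| + |B| − 2·|A∩B| = 175 + 13.5 − 27 = 161.50.

161.50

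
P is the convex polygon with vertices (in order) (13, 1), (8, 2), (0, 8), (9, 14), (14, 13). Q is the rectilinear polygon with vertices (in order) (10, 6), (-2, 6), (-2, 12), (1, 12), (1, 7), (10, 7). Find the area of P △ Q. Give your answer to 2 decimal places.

121.58

|P| = 112, |Q| = 27, |P∩Q| = 8.7083.
|P △ Q| = |P| + |Q| − 2·|P∩Q| = 112 + 27 − 17.4167 = 121.58.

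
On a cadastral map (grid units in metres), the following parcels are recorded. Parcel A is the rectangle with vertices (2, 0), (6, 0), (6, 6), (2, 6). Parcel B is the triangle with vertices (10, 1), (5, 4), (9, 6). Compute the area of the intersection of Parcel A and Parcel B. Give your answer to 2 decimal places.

0.55

The intersection is the polygon with vertices (6,3.4), (5,4), (6,4.5).
By the shoelace formula its area is 0.55.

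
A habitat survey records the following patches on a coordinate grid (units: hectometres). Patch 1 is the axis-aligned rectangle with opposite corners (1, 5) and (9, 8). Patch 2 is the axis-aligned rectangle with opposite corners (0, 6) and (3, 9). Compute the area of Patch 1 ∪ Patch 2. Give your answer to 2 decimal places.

By inclusion–exclusion:
Individual areas: |Patch 1| = 24, |Patch 2| = 9.
|Patch 1∩Patch 2|: x∈[1,3], y∈[6,8] → 2·2 = 4.
|Patch 1 ∪ Patch 2| = 33 − 4 = 29.00.

29.00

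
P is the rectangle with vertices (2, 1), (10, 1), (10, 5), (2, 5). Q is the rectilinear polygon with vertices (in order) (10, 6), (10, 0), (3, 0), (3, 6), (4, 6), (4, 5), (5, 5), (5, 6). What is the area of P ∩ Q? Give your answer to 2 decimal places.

28.00

The intersection is the polygon with vertices (10,1), (3,1), (3,5), (4,5), (5,5), (10,5).
By the shoelace formula its area is 28.00.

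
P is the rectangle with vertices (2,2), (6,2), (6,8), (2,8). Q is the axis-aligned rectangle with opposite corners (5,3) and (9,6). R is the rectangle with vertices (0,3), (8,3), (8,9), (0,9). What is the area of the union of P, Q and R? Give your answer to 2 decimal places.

55.00

By inclusion–exclusion:
Individual areas: |P| = 24, |Q| = 12, |R| = 48.
|P∩Q|: x∈[5,6], y∈[3,6] → 1·3 = 3.
|P∩R|: x∈[2,6], y∈[3,8] → 4·5 = 20.
|Q∩R|: x∈[5,8], y∈[3,6] → 3·3 = 9.
|P∩Q∩R| = 3.
|P ∪ Q ∪ R| = 84 − 32 + 3 = 55.00.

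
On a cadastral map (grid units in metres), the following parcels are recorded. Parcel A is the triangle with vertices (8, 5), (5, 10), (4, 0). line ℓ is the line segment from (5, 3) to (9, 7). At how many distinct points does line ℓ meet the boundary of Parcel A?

1

The segment meets the boundary at (7.625,5.625).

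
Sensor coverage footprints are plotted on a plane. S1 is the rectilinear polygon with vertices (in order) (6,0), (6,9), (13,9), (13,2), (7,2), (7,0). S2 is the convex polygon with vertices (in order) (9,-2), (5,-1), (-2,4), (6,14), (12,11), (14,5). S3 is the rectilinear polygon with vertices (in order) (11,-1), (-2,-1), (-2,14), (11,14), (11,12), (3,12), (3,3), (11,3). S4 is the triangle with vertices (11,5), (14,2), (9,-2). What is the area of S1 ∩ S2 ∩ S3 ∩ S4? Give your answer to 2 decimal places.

0.71

The intersection is the polygon with vertices (11,3), (11,2), (10.143,2), (10.429,3).
By the shoelace formula its area is 0.71.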